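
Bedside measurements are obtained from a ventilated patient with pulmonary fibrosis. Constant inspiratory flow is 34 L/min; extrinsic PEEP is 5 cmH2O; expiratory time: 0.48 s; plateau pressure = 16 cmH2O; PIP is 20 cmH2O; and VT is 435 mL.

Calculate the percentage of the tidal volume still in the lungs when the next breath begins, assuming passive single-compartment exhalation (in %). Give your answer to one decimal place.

Flow: 34 L/min ÷ 60 = 0.5667 L/s.
R = (PIP − Pplat)/V̇ = (20 − 16) / 0.5667 = 4.0/0.5667 = 7.058 cmH2O·s/L.
C = Vt/(Pplat − PEEP) = 435.0 / (16 − 5) = 435.0/11.0 = 39.545 mL/cmH2O.
τ = R × C = 7.058 × 0.03955 L/cmH2O = 0.2791 s.
Fraction remaining at end-expiration = e^(−Te/τ) = e^(−0.48/0.2791) = 0.1791 → 17.91%.

17.9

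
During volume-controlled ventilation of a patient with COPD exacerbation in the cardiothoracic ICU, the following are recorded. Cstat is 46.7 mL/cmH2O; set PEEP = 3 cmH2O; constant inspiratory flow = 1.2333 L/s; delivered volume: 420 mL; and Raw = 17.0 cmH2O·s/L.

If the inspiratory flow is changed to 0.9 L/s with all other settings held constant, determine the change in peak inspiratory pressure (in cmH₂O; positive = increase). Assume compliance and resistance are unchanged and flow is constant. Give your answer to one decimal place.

-5.7

PIP = Vt/C + R·V̇ + PEEP (constant-flow equation of motion).
Only the resistive term changes: ΔPIP = R × ΔV̇ = 17.0 × (0.9 − 1.2333) = 17.0 × -0.3333 = -5.666 cmH2O.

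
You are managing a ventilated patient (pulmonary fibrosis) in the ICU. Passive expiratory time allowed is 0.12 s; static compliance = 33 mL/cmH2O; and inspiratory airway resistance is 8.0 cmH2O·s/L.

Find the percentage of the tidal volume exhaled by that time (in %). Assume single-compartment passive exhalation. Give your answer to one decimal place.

36.5

τ = R × C = 8.0 × 33 mL/cmH2O = 8.0 × 0.033 L/cmH2O = 0.264 s.
Passive exhalation: V(t)/V₀ = e^(−t/τ) = e^(−0.12/0.264) = 0.6347.
Fraction exhaled = 1 − 0.6347 = 0.3653 → 36.53%.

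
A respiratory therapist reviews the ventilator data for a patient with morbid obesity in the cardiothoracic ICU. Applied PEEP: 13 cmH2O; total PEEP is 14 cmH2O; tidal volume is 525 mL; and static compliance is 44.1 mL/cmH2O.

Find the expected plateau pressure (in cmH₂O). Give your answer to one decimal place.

25.9

End-expiratory occlusion gives total PEEP = 14 cmH2O (intrinsic PEEP = 14 − 13 = 1). Use total PEEP for the elastic gradient.
Pplat = PEEPtotal + Vt / Cstat = 14 + 525 / 44.1 = 14 + 11.905 = 25.905 cmH2O.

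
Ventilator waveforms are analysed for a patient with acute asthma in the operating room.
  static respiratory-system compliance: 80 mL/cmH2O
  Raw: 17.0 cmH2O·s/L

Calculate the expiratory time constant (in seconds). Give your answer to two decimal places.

1.36

τ = R × C = 17.0 × 80 mL/cmH2O = 17.0 × 0.080 L/cmH2O = 1.36 s.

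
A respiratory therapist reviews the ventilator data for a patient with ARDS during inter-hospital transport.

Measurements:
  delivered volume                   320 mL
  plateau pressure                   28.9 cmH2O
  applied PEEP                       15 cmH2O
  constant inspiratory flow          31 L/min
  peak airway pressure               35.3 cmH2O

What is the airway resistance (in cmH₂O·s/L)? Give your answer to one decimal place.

Flow: 31 L/min ÷ 60 = 0.5167 L/s.
Raw = (PIP − Pplat) / flow = (35.3 − 28.9) / 0.5167 = 6.4 / 0.5167 = 12.386 cmH2O·s/L.

12.4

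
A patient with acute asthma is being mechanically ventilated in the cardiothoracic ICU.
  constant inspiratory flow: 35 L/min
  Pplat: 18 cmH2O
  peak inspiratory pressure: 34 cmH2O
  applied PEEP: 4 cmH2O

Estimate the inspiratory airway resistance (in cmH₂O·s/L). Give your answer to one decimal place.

27.4

Flow: 35 L/min ÷ 60 = 0.5833 L/s.
Raw = (PIP − Pplat) / flow = (34 − 18) / 0.5833 = 16.0 / 0.5833 = 27.43 cmH2O·s/L.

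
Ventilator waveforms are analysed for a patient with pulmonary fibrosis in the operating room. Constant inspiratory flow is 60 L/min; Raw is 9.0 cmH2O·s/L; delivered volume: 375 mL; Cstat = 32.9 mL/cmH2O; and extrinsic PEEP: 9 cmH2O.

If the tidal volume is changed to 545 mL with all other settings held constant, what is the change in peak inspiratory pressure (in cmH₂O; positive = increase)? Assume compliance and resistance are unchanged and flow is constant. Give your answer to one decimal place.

5.2

PIP = Vt/C + R·V̇ + PEEP (constant-flow equation of motion).
Only the elastic term changes: ΔPIP = ΔVt / C = (545 − 375) / 32.9 = 5.167 cmH2O.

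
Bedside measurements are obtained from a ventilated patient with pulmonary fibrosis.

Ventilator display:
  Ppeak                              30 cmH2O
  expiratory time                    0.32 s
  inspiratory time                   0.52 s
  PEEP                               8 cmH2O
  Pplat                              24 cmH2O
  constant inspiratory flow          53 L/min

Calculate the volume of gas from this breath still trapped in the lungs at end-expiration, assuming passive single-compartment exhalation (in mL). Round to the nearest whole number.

Flow: 53 L/min ÷ 60 = 0.8833 L/s.
Vt = flow × Ti = 0.8833 L/s × 0.52 s × 1000 mL/L = 459.32 mL.
R = (PIP − Pplat)/V̇ = (30 − 24) / 0.8833 = 6.0/0.8833 = 6.793 cmH2O·s/L.
C = Vt/(Pplat − PEEP) = 459.32 / (24 − 8) = 459.32/16.0 = 28.708 mL/cmH2O.
τ = R × C = 6.793 × 0.02871 L/cmH2O = 0.195 s.
Fraction remaining = e^(−Te/τ) = e^(−0.32/0.195) = 0.1938.
Trapped volume = 459.32 × 0.1938 = 89.016 mL.

89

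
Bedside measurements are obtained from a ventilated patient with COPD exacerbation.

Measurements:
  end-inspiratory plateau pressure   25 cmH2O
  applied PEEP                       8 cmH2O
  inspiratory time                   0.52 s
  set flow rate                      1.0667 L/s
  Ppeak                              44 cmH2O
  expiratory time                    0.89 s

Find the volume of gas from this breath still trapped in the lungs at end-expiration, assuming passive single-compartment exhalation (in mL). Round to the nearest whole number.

Vt = flow × Ti = 1.0667 L/s × 0.52 s × 1000 mL/L = 554.68 mL.
R = (PIP − Pplat)/V̇ = (44 − 25) / 1.0667 = 19.0/1.0667 = 17.812 cmH2O·s/L.
C = Vt/(Pplat − PEEP) = 554.68 / (25 − 8) = 554.68/17.0 = 32.628 mL/cmH2O.
τ = R × C = 17.812 × 0.03263 L/cmH2O = 0.5812 s.
Fraction remaining = e^(−Te/τ) = e^(−0.89/0.5812) = 0.2163.
Trapped volume = 554.68 × 0.2163 = 119.98 mL.

120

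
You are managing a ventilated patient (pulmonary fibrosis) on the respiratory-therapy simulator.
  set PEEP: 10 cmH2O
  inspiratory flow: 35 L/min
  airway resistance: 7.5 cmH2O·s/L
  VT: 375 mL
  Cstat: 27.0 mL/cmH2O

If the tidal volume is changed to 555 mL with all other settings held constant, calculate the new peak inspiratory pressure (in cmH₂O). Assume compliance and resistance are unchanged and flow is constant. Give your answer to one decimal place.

Flow: 35 L/min ÷ 60 = 0.5833 L/s.
PIP = Vt/C + R·V̇ + PEEP (constant-flow equation of motion).
Only the elastic term changes: ΔPIP = ΔVt / C = (555 − 375) / 27.0 = 6.667 cmH2O.
Original PIP = 375/27.0 + 7.5×0.5833 + 10 = 28.264 cmH2O; new PIP = 28.264 + (6.667) = 34.931 cmH2O.

34.9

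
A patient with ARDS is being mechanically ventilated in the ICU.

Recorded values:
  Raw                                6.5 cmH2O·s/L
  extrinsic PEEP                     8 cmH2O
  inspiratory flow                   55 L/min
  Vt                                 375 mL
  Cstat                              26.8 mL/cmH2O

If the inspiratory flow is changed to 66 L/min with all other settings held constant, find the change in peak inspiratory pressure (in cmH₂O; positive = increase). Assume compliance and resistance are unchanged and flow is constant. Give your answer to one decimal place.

Flow: 55 L/min ÷ 60 = 0.9167 L/s.
New flow: 66 L/min ÷ 60 = 1.1 L/s.
PIP = Vt/C + R·V̇ + PEEP (constant-flow equation of motion).
Only the resistive term changes: ΔPIP = R × ΔV̇ = 6.5 × (1.1 − 0.9167) = 6.5 × 0.1833 = 1.191 cmH2O.

1.2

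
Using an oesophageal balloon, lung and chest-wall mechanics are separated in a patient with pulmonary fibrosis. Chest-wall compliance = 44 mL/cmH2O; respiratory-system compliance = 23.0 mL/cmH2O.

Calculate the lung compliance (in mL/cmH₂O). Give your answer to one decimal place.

1/CL = 1/Crs − 1/Ccw.
1/CL = 1/23.0 − 1/44 = 0.02075.
CL = 48.193 mL/cmH2O.

48.2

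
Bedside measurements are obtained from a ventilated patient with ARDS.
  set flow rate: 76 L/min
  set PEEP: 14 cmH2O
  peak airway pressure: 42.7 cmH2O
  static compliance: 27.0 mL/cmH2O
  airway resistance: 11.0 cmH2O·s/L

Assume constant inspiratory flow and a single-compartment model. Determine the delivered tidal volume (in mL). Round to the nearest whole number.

399

Flow: 76 L/min ÷ 60 = 1.2667 L/s.
Equation of motion (constant flow): PIP = Vt/C + R·V̇ + PEEP.
Vt/C = PIP − R·V̇ − PEEP = 42.7 − 13.934 − 14 = 14.766 cmH2O.
Vt = C × 14.766 = 27.0 × 14.766 = 398.68 mL.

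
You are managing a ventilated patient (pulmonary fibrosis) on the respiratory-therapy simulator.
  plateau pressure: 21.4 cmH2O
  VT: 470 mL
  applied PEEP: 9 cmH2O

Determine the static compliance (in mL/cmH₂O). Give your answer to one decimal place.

Cstat = Vt / (Pplat − PEEP) = 470 / (21.4 − 9) = 470 / 12.4 = 37.903 mL/cmH2O.

37.9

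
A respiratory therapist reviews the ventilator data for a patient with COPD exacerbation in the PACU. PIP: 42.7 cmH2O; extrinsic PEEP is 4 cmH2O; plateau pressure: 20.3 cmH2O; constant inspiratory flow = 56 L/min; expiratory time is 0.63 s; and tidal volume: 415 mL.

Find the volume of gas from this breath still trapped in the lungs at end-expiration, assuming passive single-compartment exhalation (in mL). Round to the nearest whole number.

Flow: 56 L/min ÷ 60 = 0.9333 L/s.
R = (PIP − Pplat)/V̇ = (42.7 − 20.3) / 0.9333 = 22.4/0.9333 = 24.001 cmH2O·s/L.
C = Vt/(Pplat − PEEP) = 415.0 / (20.3 − 4) = 415.0/16.3 = 25.46 mL/cmH2O.
τ = R × C = 24.001 × 0.02546 L/cmH2O = 0.6111 s.
Fraction remaining = e^(−Te/τ) = e^(−0.63/0.6111) = 0.3567.
Trapped volume = 415.0 × 0.3567 = 148.03 mL.

148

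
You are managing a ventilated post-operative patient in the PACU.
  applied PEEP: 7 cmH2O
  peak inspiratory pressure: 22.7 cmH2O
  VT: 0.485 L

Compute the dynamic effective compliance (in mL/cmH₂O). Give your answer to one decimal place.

30.9

Dynamic compliance = Vt / (PIP − PEEP) = 485 / (22.7 − 7) = 485 / 15.7 = 30.892 mL/cmH2O.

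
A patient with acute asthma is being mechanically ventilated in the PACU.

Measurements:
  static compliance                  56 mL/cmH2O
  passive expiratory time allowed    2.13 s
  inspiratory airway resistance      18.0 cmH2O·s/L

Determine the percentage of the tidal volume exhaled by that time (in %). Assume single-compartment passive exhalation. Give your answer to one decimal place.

87.9

τ = R × C = 18.0 × 56 mL/cmH2O = 18.0 × 0.056 L/cmH2O = 1.008 s.
Passive exhalation: V(t)/V₀ = e^(−t/τ) = e^(−2.13/1.008) = 0.1209.
Fraction exhaled = 1 − 0.1209 = 0.8791 → 87.91%.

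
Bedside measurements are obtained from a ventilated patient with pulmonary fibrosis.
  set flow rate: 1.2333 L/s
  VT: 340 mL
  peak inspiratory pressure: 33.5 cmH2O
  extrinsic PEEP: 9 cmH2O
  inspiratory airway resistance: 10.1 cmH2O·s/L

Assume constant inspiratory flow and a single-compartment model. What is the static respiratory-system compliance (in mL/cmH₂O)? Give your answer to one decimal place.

28.2

Equation of motion (constant flow): PIP = Vt/C + R·V̇ + PEEP.
Vt/C = PIP − R·V̇ − PEEP = 33.5 − 10.1×1.2333 − 9 = 33.5 − 12.456 − 9 = 12.044 cmH2O.
C = Vt / 12.044 = 340 / 12.044 = 28.23 mL/cmH2O.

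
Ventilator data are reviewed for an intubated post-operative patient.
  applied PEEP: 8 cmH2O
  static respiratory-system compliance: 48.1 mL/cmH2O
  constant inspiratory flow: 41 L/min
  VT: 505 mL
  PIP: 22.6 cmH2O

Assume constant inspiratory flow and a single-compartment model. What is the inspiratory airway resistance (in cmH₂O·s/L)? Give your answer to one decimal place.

Flow: 41 L/min ÷ 60 = 0.6833 L/s.
Equation of motion (constant flow): PIP = Vt/C + R·V̇ + PEEP.
R·V̇ = PIP − Vt/C − PEEP = 22.6 − 505/48.1 − 8 = 22.6 − 10.499 − 8 = 4.101 cmH2O.
R = 4.101 / 0.6833 = 6.002 cmH2O·s/L.

6.0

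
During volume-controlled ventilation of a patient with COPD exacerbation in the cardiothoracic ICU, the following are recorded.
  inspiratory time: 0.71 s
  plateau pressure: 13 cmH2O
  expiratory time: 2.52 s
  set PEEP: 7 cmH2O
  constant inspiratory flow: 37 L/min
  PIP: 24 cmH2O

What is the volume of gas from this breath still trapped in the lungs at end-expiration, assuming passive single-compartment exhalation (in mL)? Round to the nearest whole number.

63

Flow: 37 L/min ÷ 60 = 0.6167 L/s.
Vt = flow × Ti = 0.6167 L/s × 0.71 s × 1000 mL/L = 437.86 mL.
R = (PIP − Pplat)/V̇ = (24 − 13) / 0.6167 = 11.0/0.6167 = 17.837 cmH2O·s/L.
C = Vt/(Pplat − PEEP) = 437.86 / (13 − 7) = 437.86/6.0 = 72.977 mL/cmH2O.
τ = R × C = 17.837 × 0.07298 L/cmH2O = 1.302 s.
Fraction remaining = e^(−Te/τ) = e^(−2.52/1.302) = 0.1444.
Trapped volume = 437.86 × 0.1444 = 63.227 mL.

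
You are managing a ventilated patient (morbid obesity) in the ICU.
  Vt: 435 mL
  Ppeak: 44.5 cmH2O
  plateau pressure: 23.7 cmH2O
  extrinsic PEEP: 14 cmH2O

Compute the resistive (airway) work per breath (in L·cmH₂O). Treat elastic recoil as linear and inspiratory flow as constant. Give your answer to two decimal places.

With constant inspiratory flow the resistive pressure is constant at PIP − Pplat = 44.5 − 23.7 = 20.8 cmH2O, so resistive work = 20.8 × 0.435 = 9.048 L·cmH2O.

9.05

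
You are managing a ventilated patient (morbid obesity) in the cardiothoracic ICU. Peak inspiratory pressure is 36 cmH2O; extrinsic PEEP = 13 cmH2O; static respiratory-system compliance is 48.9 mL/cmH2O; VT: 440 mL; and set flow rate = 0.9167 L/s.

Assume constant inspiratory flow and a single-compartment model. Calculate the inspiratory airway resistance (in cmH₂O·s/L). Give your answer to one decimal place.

Equation of motion (constant flow): PIP = Vt/C + R·V̇ + PEEP.
R·V̇ = PIP − Vt/C − PEEP = 36 − 440/48.9 − 13 = 36 − 8.998 − 13 = 14.002 cmH2O.
R = 14.002 / 0.9167 = 15.274 cmH2O·s/L.

15.3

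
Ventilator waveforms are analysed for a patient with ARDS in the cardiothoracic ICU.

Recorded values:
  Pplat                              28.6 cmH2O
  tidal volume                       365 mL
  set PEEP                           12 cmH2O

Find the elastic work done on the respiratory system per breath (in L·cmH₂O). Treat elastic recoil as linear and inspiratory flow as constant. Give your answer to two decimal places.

3.03

Elastic work ≈ ½ × (Pplat − PEEP) × Vt = 0.5 × (28.6 − 12) × 0.365 L = 0.5 × 16.6 × 0.365 = 3.03 L·cmH2O.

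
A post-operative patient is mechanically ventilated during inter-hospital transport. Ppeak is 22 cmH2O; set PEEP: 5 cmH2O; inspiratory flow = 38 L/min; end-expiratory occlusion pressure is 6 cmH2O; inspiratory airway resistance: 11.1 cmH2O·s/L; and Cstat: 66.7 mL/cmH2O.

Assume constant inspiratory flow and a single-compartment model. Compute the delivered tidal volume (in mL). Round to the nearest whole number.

Flow: 38 L/min ÷ 60 = 0.6333 L/s.
Total PEEP = 6 cmH2O (set 5 + intrinsic 1); this is the baseline alveolar pressure.
Equation of motion (constant flow): PIP = Vt/C + R·V̇ + PEEP.
Vt/C = PIP − R·V̇ − PEEP = 22 − 7.03 − 6 = 8.97 cmH2O.
Vt = C × 8.97 = 66.7 × 8.97 = 598.3 mL.

598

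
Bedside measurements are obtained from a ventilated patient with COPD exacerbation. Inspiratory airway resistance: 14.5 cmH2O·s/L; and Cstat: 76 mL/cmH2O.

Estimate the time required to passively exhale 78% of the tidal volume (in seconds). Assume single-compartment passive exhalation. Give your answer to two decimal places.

1.67

τ = R × C = 14.5 × 76 mL/cmH2O = 14.5 × 0.076 L/cmH2O = 1.102 s.
Exhaled fraction f = 1 − e^(−t/τ) → t = −τ·ln(1 − f) = −1.102·ln(0.22) = 1.669 s.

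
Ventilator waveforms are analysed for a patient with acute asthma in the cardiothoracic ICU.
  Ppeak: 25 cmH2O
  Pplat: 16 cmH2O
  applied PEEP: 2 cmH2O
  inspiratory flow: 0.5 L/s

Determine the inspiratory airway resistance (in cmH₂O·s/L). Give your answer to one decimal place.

Raw = (PIP − Pplat) / flow = (25 − 16) / 0.5 = 9.0 / 0.5 = 18.0 cmH2O·s/L.

18.0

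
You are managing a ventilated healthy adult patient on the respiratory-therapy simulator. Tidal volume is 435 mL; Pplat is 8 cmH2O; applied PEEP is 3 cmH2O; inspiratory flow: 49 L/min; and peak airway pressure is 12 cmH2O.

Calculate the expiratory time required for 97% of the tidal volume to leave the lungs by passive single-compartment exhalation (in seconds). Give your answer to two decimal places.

Flow: 49 L/min ÷ 60 = 0.8167 L/s.
R = (PIP − Pplat)/V̇ = (12 − 8) / 0.8167 = 4.0/0.8167 = 4.898 cmH2O·s/L.
C = Vt/(Pplat − PEEP) = 435.0 / (8 − 3) = 435.0/5.0 = 87.0 mL/cmH2O.
τ = R × C = 4.898 × 0.087 L/cmH2O = 0.4261 s.
t = −τ·ln(1 − 0.97) = −0.4261·ln(0.03) = 1.494 s.

1.49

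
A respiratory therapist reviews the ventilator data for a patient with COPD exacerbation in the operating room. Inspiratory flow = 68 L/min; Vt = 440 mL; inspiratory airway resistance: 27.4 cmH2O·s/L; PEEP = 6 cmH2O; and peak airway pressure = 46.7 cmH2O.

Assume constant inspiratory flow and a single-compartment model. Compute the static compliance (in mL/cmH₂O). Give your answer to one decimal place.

Flow: 68 L/min ÷ 60 = 1.1333 L/s.
Equation of motion (constant flow): PIP = Vt/C + R·V̇ + PEEP.
Vt/C = PIP − R·V̇ − PEEP = 46.7 − 27.4×1.1333 − 6 = 46.7 − 31.052 − 6 = 9.648 cmH2O.
C = Vt / 9.648 = 440 / 9.648 = 45.605 mL/cmH2O.

45.6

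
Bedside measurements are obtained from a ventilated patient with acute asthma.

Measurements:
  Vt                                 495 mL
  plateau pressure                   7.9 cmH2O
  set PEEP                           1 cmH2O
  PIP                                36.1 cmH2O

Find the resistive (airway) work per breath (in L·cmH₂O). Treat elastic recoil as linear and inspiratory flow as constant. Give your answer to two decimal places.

13.96

With constant inspiratory flow the resistive pressure is constant at PIP − Pplat = 36.1 − 7.9 = 28.2 cmH2O, so resistive work = 28.2 × 0.495 = 13.959 L·cmH2O.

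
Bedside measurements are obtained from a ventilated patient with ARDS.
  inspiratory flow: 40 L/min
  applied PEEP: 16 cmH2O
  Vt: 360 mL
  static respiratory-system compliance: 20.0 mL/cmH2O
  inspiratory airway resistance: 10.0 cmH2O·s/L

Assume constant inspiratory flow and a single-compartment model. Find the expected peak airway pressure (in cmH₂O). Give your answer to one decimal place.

Flow: 40 L/min ÷ 60 = 0.6667 L/s.
Equation of motion (constant flow): PIP = Vt/C + R·V̇ + PEEP.
PIP = 360/20.0 + 10.0×0.6667 + 16 = 18.0 + 6.667 + 16 = 40.667 cmH2O.

40.7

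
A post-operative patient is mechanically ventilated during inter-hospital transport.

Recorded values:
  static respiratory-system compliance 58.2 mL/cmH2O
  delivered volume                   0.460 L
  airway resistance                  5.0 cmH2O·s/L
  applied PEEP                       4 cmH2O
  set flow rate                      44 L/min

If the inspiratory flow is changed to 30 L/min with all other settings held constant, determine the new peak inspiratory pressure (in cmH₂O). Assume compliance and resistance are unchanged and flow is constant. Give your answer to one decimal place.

14.4

Flow: 44 L/min ÷ 60 = 0.7333 L/s.
New flow: 30 L/min ÷ 60 = 0.5 L/s.
PIP = Vt/C + R·V̇ + PEEP (constant-flow equation of motion).
Only the resistive term changes: ΔPIP = R × ΔV̇ = 5.0 × (0.5 − 0.7333) = 5.0 × -0.2333 = -1.167 cmH2O.
Original PIP = 460/58.2 + 5.0×0.7333 + 4 = 15.57 cmH2O; new PIP = 15.57 + (-1.167) = 14.403 cmH2O.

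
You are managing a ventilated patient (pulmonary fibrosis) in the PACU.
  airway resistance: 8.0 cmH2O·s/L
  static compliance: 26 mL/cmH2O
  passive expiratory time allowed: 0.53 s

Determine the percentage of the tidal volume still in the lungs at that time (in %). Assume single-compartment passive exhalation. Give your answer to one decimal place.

7.8

τ = R × C = 8.0 × 26 mL/cmH2O = 8.0 × 0.026 L/cmH2O = 0.208 s.
Passive exhalation: V(t)/V₀ = e^(−t/τ) = e^(−0.53/0.208) = 0.07823.
Fraction remaining = 0.07823 → 7.823%.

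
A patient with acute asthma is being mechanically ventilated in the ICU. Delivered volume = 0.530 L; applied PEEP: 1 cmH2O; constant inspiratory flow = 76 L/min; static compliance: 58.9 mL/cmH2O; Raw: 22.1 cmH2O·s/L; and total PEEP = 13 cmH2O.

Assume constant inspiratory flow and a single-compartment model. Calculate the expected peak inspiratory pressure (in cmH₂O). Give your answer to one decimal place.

50.0

Flow: 76 L/min ÷ 60 = 1.2667 L/s.
Total PEEP = 13 cmH2O (set 1 + intrinsic 12); this is the baseline alveolar pressure.
Equation of motion (constant flow): PIP = Vt/C + R·V̇ + PEEP.
PIP = 530/58.9 + 22.1×1.2667 + 13 = 8.998 + 27.994 + 13 = 49.992 cmH2O.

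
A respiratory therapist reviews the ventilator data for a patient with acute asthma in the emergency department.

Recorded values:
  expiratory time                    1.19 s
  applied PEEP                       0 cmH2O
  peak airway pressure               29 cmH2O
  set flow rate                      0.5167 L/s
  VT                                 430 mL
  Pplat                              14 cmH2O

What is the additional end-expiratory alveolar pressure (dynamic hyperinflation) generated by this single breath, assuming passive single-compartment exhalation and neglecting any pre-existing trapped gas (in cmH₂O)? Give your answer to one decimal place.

3.7

R = (PIP − Pplat)/V̇ = (29 − 14) / 0.5167 = 15.0/0.5167 = 29.03 cmH2O·s/L.
C = Vt/(Pplat − PEEP) = 430.0 / (14 − 0) = 430.0/14.0 = 30.714 mL/cmH2O.
τ = R × C = 29.03 × 0.03071 L/cmH2O = 0.8915 s.
Fraction remaining = e^(−Te/τ) = e^(−1.19/0.8915) = 0.2632; trapped volume = 430.0 × 0.2632 = 113.18 mL.
Additional alveolar pressure from trapping ≈ V_trapped / C = 113.18 / 30.714 = 3.685 cmH2O.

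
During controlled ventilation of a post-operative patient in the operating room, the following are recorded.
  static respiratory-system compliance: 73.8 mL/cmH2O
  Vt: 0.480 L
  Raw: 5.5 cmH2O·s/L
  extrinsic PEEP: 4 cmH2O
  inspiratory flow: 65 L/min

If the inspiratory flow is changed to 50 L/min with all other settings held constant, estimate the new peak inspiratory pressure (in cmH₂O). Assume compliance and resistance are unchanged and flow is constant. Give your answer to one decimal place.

Flow: 65 L/min ÷ 60 = 1.0833 L/s.
New flow: 50 L/min ÷ 60 = 0.8333 L/s.
PIP = Vt/C + R·V̇ + PEEP (constant-flow equation of motion).
Only the resistive term changes: ΔPIP = R × ΔV̇ = 5.5 × (0.8333 − 1.0833) = 5.5 × -0.25 = -1.375 cmH2O.
Original PIP = 480/73.8 + 5.5×1.0833 + 4 = 16.462 cmH2O; new PIP = 16.462 + (-1.375) = 15.087 cmH2O.

15.1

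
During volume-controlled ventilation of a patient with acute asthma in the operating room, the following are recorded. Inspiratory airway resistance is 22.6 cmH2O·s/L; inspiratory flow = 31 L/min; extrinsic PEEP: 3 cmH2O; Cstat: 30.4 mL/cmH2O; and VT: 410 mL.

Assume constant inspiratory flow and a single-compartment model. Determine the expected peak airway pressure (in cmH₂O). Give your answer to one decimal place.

28.2

Flow: 31 L/min ÷ 60 = 0.5167 L/s.
Equation of motion (constant flow): PIP = Vt/C + R·V̇ + PEEP.
PIP = 410/30.4 + 22.6×0.5167 + 3 = 13.487 + 11.677 + 3 = 28.164 cmH2O.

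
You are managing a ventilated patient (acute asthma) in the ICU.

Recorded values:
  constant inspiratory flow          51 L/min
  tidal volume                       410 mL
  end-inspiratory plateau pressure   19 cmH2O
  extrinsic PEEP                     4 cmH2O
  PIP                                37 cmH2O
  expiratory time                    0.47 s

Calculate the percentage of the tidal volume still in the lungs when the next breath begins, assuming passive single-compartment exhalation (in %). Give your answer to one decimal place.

44.4

Flow: 51 L/min ÷ 60 = 0.85 L/s.
R = (PIP − Pplat)/V̇ = (37 − 19) / 0.85 = 18.0/0.85 = 21.176 cmH2O·s/L.
C = Vt/(Pplat − PEEP) = 410.0 / (19 − 4) = 410.0/15.0 = 27.333 mL/cmH2O.
τ = R × C = 21.176 × 0.02733 L/cmH2O = 0.5787 s.
Fraction remaining at end-expiration = e^(−Te/τ) = e^(−0.47/0.5787) = 0.4439 → 44.39%.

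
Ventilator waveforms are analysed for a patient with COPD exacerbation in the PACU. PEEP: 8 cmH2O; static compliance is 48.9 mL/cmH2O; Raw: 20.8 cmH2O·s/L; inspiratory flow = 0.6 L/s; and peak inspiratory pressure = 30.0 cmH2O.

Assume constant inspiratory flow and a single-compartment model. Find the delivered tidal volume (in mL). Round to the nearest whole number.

466

Equation of motion (constant flow): PIP = Vt/C + R·V̇ + PEEP.
Vt/C = PIP − R·V̇ − PEEP = 30.0 − 12.48 − 8 = 9.52 cmH2O.
Vt = C × 9.52 = 48.9 × 9.52 = 465.53 mL.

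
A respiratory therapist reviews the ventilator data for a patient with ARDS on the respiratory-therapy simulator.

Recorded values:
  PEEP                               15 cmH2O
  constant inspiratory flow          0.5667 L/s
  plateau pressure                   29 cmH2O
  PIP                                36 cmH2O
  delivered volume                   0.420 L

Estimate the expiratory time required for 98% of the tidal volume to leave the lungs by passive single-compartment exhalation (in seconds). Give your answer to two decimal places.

R = (PIP − Pplat)/V̇ = (36 − 29) / 0.5667 = 7.0/0.5667 = 12.352 cmH2O·s/L.
C = Vt/(Pplat − PEEP) = 420.0 / (29 − 15) = 420.0/14.0 = 30.0 mL/cmH2O.
τ = R × C = 12.352 × 0.03 L/cmH2O = 0.3706 s.
t = −τ·ln(1 − 0.98) = −0.3706·ln(0.02) = 1.45 s.

1.45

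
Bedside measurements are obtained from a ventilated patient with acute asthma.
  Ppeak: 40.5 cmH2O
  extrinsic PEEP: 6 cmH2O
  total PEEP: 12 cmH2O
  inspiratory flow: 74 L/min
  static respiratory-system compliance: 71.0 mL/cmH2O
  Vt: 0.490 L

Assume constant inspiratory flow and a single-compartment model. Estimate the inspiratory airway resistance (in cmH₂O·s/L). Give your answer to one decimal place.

17.5

Flow: 74 L/min ÷ 60 = 1.2333 L/s.
Total PEEP = 12 cmH2O (set 6 + intrinsic 6); this is the baseline alveolar pressure.
Equation of motion (constant flow): PIP = Vt/C + R·V̇ + PEEP.
R·V̇ = PIP − Vt/C − PEEP = 40.5 − 490/71.0 − 12 = 40.5 − 6.901 − 12 = 21.599 cmH2O.
R = 21.599 / 1.2333 = 17.513 cmH2O·s/L.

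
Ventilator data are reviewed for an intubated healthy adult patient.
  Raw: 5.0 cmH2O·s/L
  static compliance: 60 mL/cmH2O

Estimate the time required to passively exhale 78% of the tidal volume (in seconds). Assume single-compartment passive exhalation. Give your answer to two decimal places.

τ = R × C = 5.0 × 60 mL/cmH2O = 5.0 × 0.060 L/cmH2O = 0.3 s.
Exhaled fraction f = 1 − e^(−t/τ) → t = −τ·ln(1 − f) = −0.3·ln(0.22) = 0.4542 s.

0.45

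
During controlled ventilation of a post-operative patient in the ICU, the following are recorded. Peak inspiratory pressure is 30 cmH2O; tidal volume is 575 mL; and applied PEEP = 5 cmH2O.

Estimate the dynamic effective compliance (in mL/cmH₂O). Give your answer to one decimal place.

23.0

Dynamic compliance = Vt / (PIP − PEEP) = 575 / (30 − 5) = 575 / 25.0 = 23.0 mL/cmH2O.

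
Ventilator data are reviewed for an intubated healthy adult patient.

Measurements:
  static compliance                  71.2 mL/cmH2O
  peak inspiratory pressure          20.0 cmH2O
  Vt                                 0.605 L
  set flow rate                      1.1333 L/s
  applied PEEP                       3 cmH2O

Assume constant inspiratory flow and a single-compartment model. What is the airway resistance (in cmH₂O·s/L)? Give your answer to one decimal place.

Equation of motion (constant flow): PIP = Vt/C + R·V̇ + PEEP.
R·V̇ = PIP − Vt/C − PEEP = 20.0 − 605/71.2 − 3 = 20.0 − 8.497 − 3 = 8.503 cmH2O.
R = 8.503 / 1.1333 = 7.503 cmH2O·s/L.

7.5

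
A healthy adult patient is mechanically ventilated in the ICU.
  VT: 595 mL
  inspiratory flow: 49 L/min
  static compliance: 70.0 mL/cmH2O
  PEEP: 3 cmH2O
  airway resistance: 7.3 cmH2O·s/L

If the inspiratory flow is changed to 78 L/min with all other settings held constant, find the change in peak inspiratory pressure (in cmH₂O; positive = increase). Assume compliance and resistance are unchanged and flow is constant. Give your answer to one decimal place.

3.5

Flow: 49 L/min ÷ 60 = 0.8167 L/s.
New flow: 78 L/min ÷ 60 = 1.3 L/s.
PIP = Vt/C + R·V̇ + PEEP (constant-flow equation of motion).
Only the resistive term changes: ΔPIP = R × ΔV̇ = 7.3 × (1.3 − 0.8167) = 7.3 × 0.4833 = 3.528 cmH2O.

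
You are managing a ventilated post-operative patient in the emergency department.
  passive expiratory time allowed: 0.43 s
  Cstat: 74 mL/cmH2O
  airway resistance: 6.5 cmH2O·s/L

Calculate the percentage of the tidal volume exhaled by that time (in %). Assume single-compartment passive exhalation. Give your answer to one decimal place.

59.1

τ = R × C = 6.5 × 74 mL/cmH2O = 6.5 × 0.074 L/cmH2O = 0.481 s.
Passive exhalation: V(t)/V₀ = e^(−t/τ) = e^(−0.43/0.481) = 0.409.
Fraction exhaled = 1 − 0.409 = 0.591 → 59.1%.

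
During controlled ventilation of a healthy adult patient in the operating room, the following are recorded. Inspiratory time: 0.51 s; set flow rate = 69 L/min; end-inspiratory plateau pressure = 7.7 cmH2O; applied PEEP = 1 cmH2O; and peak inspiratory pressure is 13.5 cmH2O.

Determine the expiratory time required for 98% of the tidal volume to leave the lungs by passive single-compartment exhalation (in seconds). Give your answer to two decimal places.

Flow: 69 L/min ÷ 60 = 1.15 L/s.
Vt = flow × Ti = 1.15 L/s × 0.51 s × 1000 mL/L = 586.5 mL.
R = (PIP − Pplat)/V̇ = (13.5 − 7.7) / 1.15 = 5.8/1.15 = 5.043 cmH2O·s/L.
C = Vt/(Pplat − PEEP) = 586.5 / (7.7 − 1) = 586.5/6.7 = 87.537 mL/cmH2O.
τ = R × C = 5.043 × 0.08754 L/cmH2O = 0.4415 s.
t = −τ·ln(1 − 0.98) = −0.4415·ln(0.02) = 1.727 s.

1.73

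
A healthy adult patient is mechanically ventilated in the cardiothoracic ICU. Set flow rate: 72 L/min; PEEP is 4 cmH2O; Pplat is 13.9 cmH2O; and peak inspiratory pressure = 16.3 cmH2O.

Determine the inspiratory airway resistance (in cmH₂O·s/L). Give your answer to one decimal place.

Flow: 72 L/min ÷ 60 = 1.2 L/s.
Raw = (PIP − Pplat) / flow = (16.3 − 13.9) / 1.2 = 2.4 / 1.2 = 2.0 cmH2O·s/L.

2.0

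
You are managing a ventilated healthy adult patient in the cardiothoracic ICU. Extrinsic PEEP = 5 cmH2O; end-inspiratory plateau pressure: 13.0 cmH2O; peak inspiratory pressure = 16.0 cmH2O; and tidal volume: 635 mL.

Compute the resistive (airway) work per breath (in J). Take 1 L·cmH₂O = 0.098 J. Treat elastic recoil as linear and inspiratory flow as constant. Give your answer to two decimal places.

0.19

With constant inspiratory flow the resistive pressure is constant at PIP − Pplat = 16.0 − 13.0 = 3.0 cmH2O, so resistive work = 3.0 × 0.635 = 1.905 L·cmH2O.
× 0.098 J/(L·cmH2O) → 0.1867 J.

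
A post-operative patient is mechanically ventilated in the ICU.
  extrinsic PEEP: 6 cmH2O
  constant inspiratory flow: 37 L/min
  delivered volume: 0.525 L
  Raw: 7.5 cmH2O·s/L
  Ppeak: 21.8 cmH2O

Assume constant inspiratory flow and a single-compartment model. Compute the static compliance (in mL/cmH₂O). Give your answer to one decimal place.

47.0

Flow: 37 L/min ÷ 60 = 0.6167 L/s.
Equation of motion (constant flow): PIP = Vt/C + R·V̇ + PEEP.
Vt/C = PIP − R·V̇ − PEEP = 21.8 − 7.5×0.6167 − 6 = 21.8 − 4.625 − 6 = 11.175 cmH2O.
C = Vt / 11.175 = 525 / 11.175 = 46.98 mL/cmH2O.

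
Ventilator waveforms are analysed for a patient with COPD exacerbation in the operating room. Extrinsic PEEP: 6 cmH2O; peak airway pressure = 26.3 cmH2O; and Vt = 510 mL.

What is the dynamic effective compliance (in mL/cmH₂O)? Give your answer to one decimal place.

25.1

Dynamic compliance = Vt / (PIP − PEEP) = 510 / (26.3 − 6) = 510 / 20.3 = 25.123 mL/cmH2O.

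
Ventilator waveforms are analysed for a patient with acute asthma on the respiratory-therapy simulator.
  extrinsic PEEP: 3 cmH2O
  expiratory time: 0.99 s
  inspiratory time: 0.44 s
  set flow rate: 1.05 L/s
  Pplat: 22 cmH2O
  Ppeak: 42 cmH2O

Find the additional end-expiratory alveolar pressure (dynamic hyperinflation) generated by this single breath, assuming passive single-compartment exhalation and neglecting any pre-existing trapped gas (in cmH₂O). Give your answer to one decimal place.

2.2

Vt = flow × Ti = 1.05 L/s × 0.44 s × 1000 mL/L = 462.0 mL.
R = (PIP − Pplat)/V̇ = (42 − 22) / 1.05 = 20.0/1.05 = 19.048 cmH2O·s/L.
C = Vt/(Pplat − PEEP) = 462.0 / (22 − 3) = 462.0/19.0 = 24.316 mL/cmH2O.
τ = R × C = 19.048 × 0.02432 L/cmH2O = 0.4632 s.
Fraction remaining = e^(−Te/τ) = e^(−0.99/0.4632) = 0.118; trapped volume = 462.0 × 0.118 = 54.516 mL.
Additional alveolar pressure from trapping ≈ V_trapped / C = 54.516 / 24.316 = 2.242 cmH2O.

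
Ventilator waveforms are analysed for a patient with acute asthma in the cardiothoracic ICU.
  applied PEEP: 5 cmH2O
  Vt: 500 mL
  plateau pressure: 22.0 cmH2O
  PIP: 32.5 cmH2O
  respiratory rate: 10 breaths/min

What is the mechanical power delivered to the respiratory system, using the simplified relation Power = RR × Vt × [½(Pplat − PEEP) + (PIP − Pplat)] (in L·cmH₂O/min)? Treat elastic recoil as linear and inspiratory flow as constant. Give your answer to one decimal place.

95.0

Per-breath work = Vt × [½(Pplat−PEEP) + (PIP−Pplat)] = 0.500 × [0.5×17.0 + 10.5] = 0.500 × 19.0 = 9.5 L·cmH2O.
Power = 10 × 9.5 = 95.0 L·cmH2O/min.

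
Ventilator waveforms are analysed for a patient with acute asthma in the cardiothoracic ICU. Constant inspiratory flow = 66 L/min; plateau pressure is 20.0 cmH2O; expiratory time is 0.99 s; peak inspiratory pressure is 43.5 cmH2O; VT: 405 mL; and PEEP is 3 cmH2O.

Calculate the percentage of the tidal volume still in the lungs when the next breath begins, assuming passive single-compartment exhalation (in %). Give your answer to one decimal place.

Flow: 66 L/min ÷ 60 = 1.1 L/s.
R = (PIP − Pplat)/V̇ = (43.5 − 20.0) / 1.1 = 23.5/1.1 = 21.364 cmH2O·s/L.
C = Vt/(Pplat − PEEP) = 405.0 / (20.0 − 3) = 405.0/17.0 = 23.824 mL/cmH2O.
τ = R × C = 21.364 × 0.02382 L/cmH2O = 0.5089 s.
Fraction remaining at end-expiration = e^(−Te/τ) = e^(−0.99/0.5089) = 0.1429 → 14.29%.

14.3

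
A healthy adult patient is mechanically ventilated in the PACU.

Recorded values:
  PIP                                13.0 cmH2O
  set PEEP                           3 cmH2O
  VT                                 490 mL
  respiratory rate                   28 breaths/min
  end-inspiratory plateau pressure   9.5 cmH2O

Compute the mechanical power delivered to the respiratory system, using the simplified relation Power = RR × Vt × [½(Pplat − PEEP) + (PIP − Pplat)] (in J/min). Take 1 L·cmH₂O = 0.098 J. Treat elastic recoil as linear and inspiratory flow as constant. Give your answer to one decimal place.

Per-breath work = Vt × [½(Pplat−PEEP) + (PIP−Pplat)] = 0.490 × [0.5×6.5 + 3.5] = 0.490 × 6.75 = 3.308 L·cmH2O.
Power = 28 × 3.308 = 92.624 L·cmH2O/min.
× 0.098 J/(L·cmH2O) → 9.077 J/min.

9.1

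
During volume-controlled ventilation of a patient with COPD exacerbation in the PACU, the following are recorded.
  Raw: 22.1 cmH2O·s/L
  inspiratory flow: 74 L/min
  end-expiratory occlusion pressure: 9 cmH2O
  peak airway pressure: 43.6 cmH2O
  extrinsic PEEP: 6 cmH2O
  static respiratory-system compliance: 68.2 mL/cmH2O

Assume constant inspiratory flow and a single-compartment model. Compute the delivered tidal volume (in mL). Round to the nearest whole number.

Flow: 74 L/min ÷ 60 = 1.2333 L/s.
Total PEEP = 9 cmH2O (set 6 + intrinsic 3); this is the baseline alveolar pressure.
Equation of motion (constant flow): PIP = Vt/C + R·V̇ + PEEP.
Vt/C = PIP − R·V̇ − PEEP = 43.6 − 27.256 − 9 = 7.344 cmH2O.
Vt = C × 7.344 = 68.2 × 7.344 = 500.86 mL.

501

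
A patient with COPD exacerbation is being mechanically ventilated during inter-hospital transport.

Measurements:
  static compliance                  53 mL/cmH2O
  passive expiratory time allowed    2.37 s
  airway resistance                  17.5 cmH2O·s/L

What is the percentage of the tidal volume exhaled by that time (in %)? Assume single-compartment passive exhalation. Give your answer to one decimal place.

τ = R × C = 17.5 × 53 mL/cmH2O = 17.5 × 0.053 L/cmH2O = 0.9275 s.
Passive exhalation: V(t)/V₀ = e^(−t/τ) = e^(−2.37/0.9275) = 0.07767.
Fraction exhaled = 1 − 0.07767 = 0.9223 → 92.23%.

92.2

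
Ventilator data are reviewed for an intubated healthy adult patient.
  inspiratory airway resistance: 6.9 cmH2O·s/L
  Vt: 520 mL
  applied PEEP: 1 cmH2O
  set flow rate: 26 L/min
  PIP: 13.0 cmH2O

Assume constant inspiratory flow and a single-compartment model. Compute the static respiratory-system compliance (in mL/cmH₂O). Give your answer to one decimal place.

57.7

Flow: 26 L/min ÷ 60 = 0.4333 L/s.
Equation of motion (constant flow): PIP = Vt/C + R·V̇ + PEEP.
Vt/C = PIP − R·V̇ − PEEP = 13.0 − 6.9×0.4333 − 1 = 13.0 − 2.99 − 1 = 9.01 cmH2O.
C = Vt / 9.01 = 520 / 9.01 = 57.714 mL/cmH2O.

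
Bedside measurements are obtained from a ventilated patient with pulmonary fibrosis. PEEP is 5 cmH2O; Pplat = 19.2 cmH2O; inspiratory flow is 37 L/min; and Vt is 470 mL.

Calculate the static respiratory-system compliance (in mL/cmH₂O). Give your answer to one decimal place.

33.1

Cstat = Vt / (Pplat − PEEP) = 470 / (19.2 − 5) = 470 / 14.2 = 33.099 mL/cmH2O.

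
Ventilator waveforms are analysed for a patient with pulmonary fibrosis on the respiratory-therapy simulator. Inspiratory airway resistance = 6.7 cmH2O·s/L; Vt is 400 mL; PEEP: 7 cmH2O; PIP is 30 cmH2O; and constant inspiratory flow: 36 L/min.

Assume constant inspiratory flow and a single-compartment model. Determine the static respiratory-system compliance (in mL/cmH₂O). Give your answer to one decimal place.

21.1

Flow: 36 L/min ÷ 60 = 0.6 L/s.
Equation of motion (constant flow): PIP = Vt/C + R·V̇ + PEEP.
Vt/C = PIP − R·V̇ − PEEP = 30 − 6.7×0.6 − 7 = 30 − 4.02 − 7 = 18.98 cmH2O.
C = Vt / 18.98 = 400 / 18.98 = 21.075 mL/cmH2O.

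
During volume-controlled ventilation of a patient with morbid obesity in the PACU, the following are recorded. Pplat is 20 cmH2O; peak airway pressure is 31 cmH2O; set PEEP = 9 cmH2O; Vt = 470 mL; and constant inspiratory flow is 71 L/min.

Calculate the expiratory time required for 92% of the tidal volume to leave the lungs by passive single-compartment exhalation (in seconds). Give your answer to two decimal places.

1.00

Flow: 71 L/min ÷ 60 = 1.1833 L/s.
R = (PIP − Pplat)/V̇ = (31 − 20) / 1.1833 = 11.0/1.1833 = 9.296 cmH2O·s/L.
C = Vt/(Pplat − PEEP) = 470.0 / (20 − 9) = 470.0/11.0 = 42.727 mL/cmH2O.
τ = R × C = 9.296 × 0.04273 L/cmH2O = 0.3972 s.
t = −τ·ln(1 − 0.92) = −0.3972·ln(0.08) = 1.003 s.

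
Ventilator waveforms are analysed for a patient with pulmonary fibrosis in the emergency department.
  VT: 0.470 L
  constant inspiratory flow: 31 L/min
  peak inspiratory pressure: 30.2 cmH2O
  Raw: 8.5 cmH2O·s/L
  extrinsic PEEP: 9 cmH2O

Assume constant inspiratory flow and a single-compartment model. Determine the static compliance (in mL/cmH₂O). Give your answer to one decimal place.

Flow: 31 L/min ÷ 60 = 0.5167 L/s.
Equation of motion (constant flow): PIP = Vt/C + R·V̇ + PEEP.
Vt/C = PIP − R·V̇ − PEEP = 30.2 − 8.5×0.5167 − 9 = 30.2 − 4.392 − 9 = 16.808 cmH2O.
C = Vt / 16.808 = 470 / 16.808 = 27.963 mL/cmH2O.

28.0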